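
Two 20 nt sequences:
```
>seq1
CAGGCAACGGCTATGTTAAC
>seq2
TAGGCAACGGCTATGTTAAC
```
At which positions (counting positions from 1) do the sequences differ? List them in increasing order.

1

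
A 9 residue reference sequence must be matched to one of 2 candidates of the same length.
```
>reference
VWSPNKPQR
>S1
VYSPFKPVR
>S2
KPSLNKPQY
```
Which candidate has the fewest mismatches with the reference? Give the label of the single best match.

S1

Hamming distances to reference — S1: 3; S2: 4.
Smallest is S1 with 3 mismatches.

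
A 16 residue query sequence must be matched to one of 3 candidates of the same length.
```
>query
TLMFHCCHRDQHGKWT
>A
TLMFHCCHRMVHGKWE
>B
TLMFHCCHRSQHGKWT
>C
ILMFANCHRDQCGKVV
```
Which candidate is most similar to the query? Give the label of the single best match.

B

A differs at 3 residues; B differs at 1 residue; C differs at 6 residues. The closest is B.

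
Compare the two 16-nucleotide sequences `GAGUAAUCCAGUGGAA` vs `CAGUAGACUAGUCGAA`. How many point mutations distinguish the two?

5

The sequences differ at bases 1, 6, 7, 9, 13 (1-based) — 5 in total.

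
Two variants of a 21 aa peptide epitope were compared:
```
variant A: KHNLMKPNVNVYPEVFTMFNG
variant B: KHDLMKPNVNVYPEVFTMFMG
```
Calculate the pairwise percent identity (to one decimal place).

90.5%

2 positions differ (3, 20), so 19 of 21 match: 19/21 = 90.48%.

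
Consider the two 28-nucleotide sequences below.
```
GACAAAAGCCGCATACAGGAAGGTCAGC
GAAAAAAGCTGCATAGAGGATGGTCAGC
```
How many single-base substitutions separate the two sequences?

4

The sequences differ at positions 3, 10, 16, 21 (1-based) — 4 in total.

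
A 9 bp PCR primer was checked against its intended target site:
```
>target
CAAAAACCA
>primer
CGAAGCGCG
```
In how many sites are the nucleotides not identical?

Mismatches (1-based): site 2: A→G; site 5: A→G; site 6: A→C; site 7: C→G; site 9: A→G.

5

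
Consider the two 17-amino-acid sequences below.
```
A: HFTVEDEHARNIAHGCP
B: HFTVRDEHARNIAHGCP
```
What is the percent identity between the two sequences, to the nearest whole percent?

94%

Mismatch at position 5 (1-based): 1 of 17.
Identical positions: 16/17 = 94.12% → 94%.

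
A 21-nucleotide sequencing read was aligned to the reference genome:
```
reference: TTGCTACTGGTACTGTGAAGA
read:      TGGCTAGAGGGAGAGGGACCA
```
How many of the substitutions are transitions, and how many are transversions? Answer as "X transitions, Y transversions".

Transitions (purine↔purine or pyrimidine↔pyrimidine): none.
Transversions (purine↔pyrimidine): 2 T→G, 7 C→G, 8 T→A, 11 T→G, 13 C→G, 14 T→A, 16 T→G, 19 A→C, 20 G→C.

0 transitions, 9 transversions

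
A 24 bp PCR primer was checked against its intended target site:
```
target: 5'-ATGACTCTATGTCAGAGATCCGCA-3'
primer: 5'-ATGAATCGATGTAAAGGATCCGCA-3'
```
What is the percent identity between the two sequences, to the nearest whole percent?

Mismatches at positions 5, 8, 13, 15, 16 (1-based): 5 of 24.
Identical positions: 19/24 = 79.17% → 79%.

79%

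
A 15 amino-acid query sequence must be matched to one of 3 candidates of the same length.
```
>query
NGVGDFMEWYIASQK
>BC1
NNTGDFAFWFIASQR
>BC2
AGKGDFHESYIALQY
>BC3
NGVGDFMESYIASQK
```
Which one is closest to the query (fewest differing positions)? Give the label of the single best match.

Hamming distances to query — BC1: 6; BC2: 6; BC3: 1.
Smallest is BC3 with 1 mismatch.

BC3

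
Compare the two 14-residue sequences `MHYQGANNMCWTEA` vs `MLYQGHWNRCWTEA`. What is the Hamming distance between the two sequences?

4

The sequences differ at residues 2, 6, 7, 9 (1-based) — 4 in total.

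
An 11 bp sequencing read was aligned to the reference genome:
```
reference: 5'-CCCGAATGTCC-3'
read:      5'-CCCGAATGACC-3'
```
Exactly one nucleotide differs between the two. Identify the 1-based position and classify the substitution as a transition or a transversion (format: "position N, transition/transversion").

position 9, transversion

The sequences differ only at position 9: T→A (pyrimidine→purine), a transversion.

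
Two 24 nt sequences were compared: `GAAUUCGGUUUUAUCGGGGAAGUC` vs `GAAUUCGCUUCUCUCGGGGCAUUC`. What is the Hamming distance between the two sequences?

5

Mismatches (1-based): site 8: G→C; site 11: U→C; site 13: A→C; site 20: A→C; site 22: G→U.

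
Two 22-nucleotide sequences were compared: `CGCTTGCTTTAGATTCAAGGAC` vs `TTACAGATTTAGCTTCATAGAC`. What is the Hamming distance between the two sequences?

9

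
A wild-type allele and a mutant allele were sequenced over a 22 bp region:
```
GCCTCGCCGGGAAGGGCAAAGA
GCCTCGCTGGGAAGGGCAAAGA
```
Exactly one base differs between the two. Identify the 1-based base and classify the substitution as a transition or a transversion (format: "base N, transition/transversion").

base 8, transition

Base 8 changes C→T. C is a pyrimidine and T is a pyrimidine, so this is a transition.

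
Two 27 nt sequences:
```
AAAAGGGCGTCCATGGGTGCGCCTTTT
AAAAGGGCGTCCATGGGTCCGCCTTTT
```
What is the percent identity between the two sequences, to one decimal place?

96.3%

Mismatch at position 19 (1-based): 1 of 27.
Identical positions: 26/27 = 96.3% → 96.3%.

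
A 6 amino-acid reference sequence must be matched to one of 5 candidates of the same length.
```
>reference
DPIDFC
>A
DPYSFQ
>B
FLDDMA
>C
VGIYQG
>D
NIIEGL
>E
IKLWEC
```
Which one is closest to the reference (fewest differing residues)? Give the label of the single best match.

A

A differs at 3 residues; B differs at 5 residues; C differs at 5 residues; D differs at 5 residues; E differs at 5 residues. The closest is A.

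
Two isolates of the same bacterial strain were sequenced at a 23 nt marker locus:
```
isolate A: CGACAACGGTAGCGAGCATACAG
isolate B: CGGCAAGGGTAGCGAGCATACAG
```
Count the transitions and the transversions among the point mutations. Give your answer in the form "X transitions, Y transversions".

Mismatches (1-based):
base 3: A→G (purine→purine, transition)
base 7: C→G (pyrimidine→purine, transversion)

1 transition, 1 transversion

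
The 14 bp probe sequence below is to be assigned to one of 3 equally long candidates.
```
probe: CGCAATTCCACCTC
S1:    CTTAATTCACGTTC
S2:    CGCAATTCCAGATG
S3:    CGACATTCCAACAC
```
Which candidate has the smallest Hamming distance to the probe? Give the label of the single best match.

Hamming distances to probe — S1: 6; S2: 3; S3: 4.
Smallest is S2 with 3 mismatches.

S2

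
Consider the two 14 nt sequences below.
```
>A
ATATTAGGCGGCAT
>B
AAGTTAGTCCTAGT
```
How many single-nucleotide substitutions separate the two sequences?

Mismatches (1-based): base 2: T→A; base 3: A→G; base 8: G→T; base 10: G→C; base 11: G→T; base 12: C→A; base 13: A→G.

7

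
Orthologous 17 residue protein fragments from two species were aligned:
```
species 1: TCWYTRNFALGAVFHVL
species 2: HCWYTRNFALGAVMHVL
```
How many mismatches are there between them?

2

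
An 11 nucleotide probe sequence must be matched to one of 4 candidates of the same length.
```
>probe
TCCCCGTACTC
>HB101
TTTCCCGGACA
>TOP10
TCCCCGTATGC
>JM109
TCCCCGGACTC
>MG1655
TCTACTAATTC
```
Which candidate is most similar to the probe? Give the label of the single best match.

Hamming distances to probe — HB101: 8; TOP10: 2; JM109: 1; MG1655: 5.
Smallest is JM109 with 1 mismatch.

JM109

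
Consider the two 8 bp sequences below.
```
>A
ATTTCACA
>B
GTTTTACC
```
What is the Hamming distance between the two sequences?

The sequences differ at sites 1, 5, 8 (1-based) — 3 in total.

3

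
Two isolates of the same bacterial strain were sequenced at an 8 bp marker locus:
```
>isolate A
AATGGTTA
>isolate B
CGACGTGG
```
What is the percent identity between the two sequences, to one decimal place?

25.0%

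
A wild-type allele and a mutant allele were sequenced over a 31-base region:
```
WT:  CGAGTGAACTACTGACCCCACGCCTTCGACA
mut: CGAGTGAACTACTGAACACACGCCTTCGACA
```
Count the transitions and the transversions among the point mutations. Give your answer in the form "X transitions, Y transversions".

0 transitions, 2 transversions

Transitions (purine↔purine or pyrimidine↔pyrimidine): none.
Transversions (purine↔pyrimidine): 16 C→A, 18 C→A.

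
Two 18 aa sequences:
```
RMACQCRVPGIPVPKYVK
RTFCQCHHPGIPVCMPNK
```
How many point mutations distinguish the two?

8

Comparing position by position, 8 residues differ: 2 (M/T), 3 (A/F), 7 (R/H), 8 (V/H), 14 (P/C), 15 (K/M), 16 (Y/P), 17 (V/N).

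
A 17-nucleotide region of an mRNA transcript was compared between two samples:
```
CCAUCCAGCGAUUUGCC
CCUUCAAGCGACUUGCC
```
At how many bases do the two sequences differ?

3

Mismatches (1-based): base 3: A→U; base 6: C→A; base 12: U→C.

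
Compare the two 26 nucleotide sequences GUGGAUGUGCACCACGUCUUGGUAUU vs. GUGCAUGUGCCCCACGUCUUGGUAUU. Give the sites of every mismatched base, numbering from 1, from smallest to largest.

Scanning 1-based: 4: G/C; 11: A/C.

4, 11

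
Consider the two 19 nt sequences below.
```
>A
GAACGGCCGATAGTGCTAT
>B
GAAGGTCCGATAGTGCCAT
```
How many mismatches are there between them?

3

The sequences differ at sites 4, 6, 17 (1-based) — 3 in total.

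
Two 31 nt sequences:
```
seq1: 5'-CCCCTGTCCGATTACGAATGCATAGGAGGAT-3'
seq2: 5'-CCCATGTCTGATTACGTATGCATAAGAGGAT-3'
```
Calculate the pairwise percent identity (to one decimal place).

Mismatches at positions 4, 9, 17, 25 (1-based): 4 of 31.
Identical positions: 27/31 = 87.1% → 87.1%.

87.1%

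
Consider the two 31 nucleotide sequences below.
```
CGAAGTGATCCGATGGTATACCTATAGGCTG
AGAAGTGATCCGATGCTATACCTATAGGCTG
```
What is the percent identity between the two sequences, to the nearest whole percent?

94%

2 positions differ (1, 16), so 29 of 31 match: 29/31 = 93.55%.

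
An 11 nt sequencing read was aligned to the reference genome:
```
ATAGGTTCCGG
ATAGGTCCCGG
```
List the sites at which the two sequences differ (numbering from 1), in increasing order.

7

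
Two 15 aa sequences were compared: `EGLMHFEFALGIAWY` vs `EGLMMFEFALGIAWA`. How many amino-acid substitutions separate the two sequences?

The sequences differ at residues 5, 15 (1-based) — 2 in total.

2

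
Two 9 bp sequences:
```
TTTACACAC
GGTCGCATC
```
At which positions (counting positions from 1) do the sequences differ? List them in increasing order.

1, 2, 4, 5, 6, 7, 8

Scanning 1-based: 1: T/G; 2: T/G; 4: A/C; 5: C/G; 6: A/C; 7: C/A; 8: A/T.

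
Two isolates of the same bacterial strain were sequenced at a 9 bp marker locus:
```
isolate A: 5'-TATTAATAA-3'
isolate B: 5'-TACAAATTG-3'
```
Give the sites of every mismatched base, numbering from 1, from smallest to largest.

Scanning 1-based: 3: T/C; 4: T/A; 8: A/T; 9: A/G.

3, 4, 8, 9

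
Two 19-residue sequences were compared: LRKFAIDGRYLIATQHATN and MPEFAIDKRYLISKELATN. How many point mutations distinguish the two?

The sequences differ at residues 1, 2, 3, 8, 13, 14, 15, 16 (1-based) — 8 in total.

8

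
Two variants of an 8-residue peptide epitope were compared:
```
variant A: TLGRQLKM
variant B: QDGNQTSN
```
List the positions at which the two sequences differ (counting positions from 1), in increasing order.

1, 2, 4, 6, 7, 8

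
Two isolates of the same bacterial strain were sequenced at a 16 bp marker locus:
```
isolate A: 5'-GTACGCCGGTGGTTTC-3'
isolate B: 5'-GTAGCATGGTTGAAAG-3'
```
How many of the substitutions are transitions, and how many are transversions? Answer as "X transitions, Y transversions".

1 transition, 8 transversions

Mismatches (1-based):
position 4: C→G (pyrimidine→purine, transversion)
position 5: G→C (purine→pyrimidine, transversion)
position 6: C→A (pyrimidine→purine, transversion)
position 7: C→T (pyrimidine→pyrimidine, transition)
position 11: G→T (purine→pyrimidine, transversion)
position 13: T→A (pyrimidine→purine, transversion)
position 14: T→A (pyrimidine→purine, transversion)
position 15: T→A (pyrimidine→purine, transversion)
position 16: C→G (pyrimidine→purine, transversion)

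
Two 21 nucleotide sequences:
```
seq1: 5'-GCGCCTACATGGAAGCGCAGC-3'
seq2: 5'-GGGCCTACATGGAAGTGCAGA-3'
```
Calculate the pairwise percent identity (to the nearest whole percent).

3 positions differ (2, 16, 21), so 18 of 21 match: 18/21 = 85.71%.

86%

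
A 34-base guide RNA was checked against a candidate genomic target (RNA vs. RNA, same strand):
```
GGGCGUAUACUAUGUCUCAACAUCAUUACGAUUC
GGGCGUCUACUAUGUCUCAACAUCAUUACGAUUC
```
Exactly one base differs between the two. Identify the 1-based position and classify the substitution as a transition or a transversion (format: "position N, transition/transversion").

Position 7 changes A→C. A is a purine and C is a pyrimidine, so this is a transversion.

position 7, transversion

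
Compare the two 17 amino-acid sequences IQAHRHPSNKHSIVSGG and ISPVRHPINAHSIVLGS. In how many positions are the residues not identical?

The sequences differ at positions 2, 3, 4, 8, 10, 15, 17 (1-based) — 7 in total.

7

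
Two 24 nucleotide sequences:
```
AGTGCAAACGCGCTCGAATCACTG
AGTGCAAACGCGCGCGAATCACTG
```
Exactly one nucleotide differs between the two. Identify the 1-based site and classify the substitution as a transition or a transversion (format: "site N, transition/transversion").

Site 14 changes T→G. T is a pyrimidine and G is a purine, so this is a transversion.

site 14, transversion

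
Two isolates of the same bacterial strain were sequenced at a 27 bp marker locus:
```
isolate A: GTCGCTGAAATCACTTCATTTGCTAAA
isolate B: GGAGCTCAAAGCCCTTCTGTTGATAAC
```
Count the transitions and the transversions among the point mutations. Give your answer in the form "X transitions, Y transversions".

0 transitions, 9 transversions

Mismatches (1-based):
site 2: T→G (pyrimidine→purine, transversion)
site 3: C→A (pyrimidine→purine, transversion)
site 7: G→C (purine→pyrimidine, transversion)
site 11: T→G (pyrimidine→purine, transversion)
site 13: A→C (purine→pyrimidine, transversion)
site 18: A→T (purine→pyrimidine, transversion)
site 19: T→G (pyrimidine→purine, transversion)
site 23: C→A (pyrimidine→purine, transversion)
site 27: A→C (purine→pyrimidine, transversion)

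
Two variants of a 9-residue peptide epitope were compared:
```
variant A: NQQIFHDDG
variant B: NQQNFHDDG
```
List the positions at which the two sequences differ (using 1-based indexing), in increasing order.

4

Scanning 1-based: 4: I/N.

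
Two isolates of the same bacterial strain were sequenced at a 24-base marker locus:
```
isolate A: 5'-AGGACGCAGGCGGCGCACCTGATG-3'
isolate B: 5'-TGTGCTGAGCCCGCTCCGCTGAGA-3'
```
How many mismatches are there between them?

The sequences differ at sites 1, 3, 4, 6, 7, 10, 12, 15, 17, 18, 23, 24 (1-based) — 12 in total.

12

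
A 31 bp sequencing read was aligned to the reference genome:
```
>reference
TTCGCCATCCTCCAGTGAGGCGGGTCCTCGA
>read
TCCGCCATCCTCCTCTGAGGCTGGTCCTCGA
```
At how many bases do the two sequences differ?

Mismatches (1-based): base 2: T→C; base 14: A→T; base 15: G→C; base 22: G→T.

4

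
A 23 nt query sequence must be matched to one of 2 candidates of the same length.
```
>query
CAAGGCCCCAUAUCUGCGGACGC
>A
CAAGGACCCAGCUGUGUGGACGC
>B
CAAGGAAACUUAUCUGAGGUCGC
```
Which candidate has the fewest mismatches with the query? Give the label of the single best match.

Hamming distances to query — A: 5; B: 6.
Smallest is A with 5 mismatches.

A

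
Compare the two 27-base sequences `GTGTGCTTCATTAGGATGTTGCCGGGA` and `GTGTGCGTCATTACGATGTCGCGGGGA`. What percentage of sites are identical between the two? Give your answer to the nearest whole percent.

85%

Mismatches at positions 7, 14, 20, 23 (1-based): 4 of 27.
Identical positions: 23/27 = 85.19% → 85%.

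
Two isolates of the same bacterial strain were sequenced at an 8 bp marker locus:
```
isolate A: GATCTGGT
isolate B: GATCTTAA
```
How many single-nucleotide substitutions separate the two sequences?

3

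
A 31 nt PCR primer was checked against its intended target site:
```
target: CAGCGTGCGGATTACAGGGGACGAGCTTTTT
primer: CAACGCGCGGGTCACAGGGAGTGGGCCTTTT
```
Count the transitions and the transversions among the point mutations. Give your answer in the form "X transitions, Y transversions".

9 transitions, 0 transversions

Transitions (purine↔purine or pyrimidine↔pyrimidine): 3 G→A, 6 T→C, 11 A→G, 13 T→C, 20 G→A, 21 A→G, 22 C→T, 24 A→G, 27 T→C.
Transversions (purine↔pyrimidine): none.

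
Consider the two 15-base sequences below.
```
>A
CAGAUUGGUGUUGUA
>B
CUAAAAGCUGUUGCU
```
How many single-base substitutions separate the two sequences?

7

Mismatches (1-based): site 2: A→U; site 3: G→A; site 5: U→A; site 6: U→A; site 8: G→C; site 14: U→C; site 15: A→U.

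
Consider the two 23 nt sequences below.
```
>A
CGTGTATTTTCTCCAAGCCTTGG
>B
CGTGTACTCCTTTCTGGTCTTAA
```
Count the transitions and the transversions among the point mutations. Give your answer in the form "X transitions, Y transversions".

9 transitions, 1 transversion

Transitions (purine↔purine or pyrimidine↔pyrimidine): 7 T→C, 9 T→C, 10 T→C, 11 C→T, 13 C→T, 16 A→G, 18 C→T, 22 G→A, 23 G→A.
Transversions (purine↔pyrimidine): 15 A→T.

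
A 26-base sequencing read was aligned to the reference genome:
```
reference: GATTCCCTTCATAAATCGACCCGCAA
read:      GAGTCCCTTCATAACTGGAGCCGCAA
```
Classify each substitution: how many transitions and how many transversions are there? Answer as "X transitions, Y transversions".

0 transitions, 4 transversions

Mismatches (1-based):
site 3: T→G (pyrimidine→purine, transversion)
site 15: A→C (purine→pyrimidine, transversion)
site 17: C→G (pyrimidine→purine, transversion)
site 20: C→G (pyrimidine→purine, transversion)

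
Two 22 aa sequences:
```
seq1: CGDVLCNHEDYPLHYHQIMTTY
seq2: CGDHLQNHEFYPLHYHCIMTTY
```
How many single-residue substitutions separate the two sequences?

4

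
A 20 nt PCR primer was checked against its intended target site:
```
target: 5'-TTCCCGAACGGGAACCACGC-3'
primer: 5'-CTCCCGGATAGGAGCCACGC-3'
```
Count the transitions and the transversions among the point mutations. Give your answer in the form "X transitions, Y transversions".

5 transitions, 0 transversions

Mismatches (1-based):
base 1: T→C (pyrimidine→pyrimidine, transition)
base 7: A→G (purine→purine, transition)
base 9: C→T (pyrimidine→pyrimidine, transition)
base 10: G→A (purine→purine, transition)
base 14: A→G (purine→purine, transition)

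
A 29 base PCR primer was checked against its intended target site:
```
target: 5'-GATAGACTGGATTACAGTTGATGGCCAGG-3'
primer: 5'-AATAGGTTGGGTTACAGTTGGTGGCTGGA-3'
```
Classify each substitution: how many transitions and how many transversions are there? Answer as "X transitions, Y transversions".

Mismatches (1-based):
base 1: G→A (purine→purine, transition)
base 6: A→G (purine→purine, transition)
base 7: C→T (pyrimidine→pyrimidine, transition)
base 11: A→G (purine→purine, transition)
base 21: A→G (purine→purine, transition)
base 26: C→T (pyrimidine→pyrimidine, transition)
base 27: A→G (purine→purine, transition)
base 29: G→A (purine→purine, transition)

8 transitions, 0 transversions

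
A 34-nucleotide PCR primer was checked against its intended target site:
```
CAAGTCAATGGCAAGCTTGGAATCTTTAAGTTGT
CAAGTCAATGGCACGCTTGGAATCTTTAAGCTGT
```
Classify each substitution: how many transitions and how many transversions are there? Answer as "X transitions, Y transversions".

1 transition, 1 transversion

Mismatches (1-based):
position 14: A→C (purine→pyrimidine, transversion)
position 31: T→C (pyrimidine→pyrimidine, transition)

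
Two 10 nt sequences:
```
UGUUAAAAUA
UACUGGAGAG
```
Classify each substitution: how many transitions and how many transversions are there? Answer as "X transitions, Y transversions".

6 transitions, 1 transversion

Mismatches (1-based):
site 2: G→A (purine→purine, transition)
site 3: U→C (pyrimidine→pyrimidine, transition)
site 5: A→G (purine→purine, transition)
site 6: A→G (purine→purine, transition)
site 8: A→G (purine→purine, transition)
site 9: U→A (pyrimidine→purine, transversion)
site 10: A→G (purine→purine, transition)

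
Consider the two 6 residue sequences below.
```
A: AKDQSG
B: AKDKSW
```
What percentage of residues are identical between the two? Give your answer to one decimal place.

66.7%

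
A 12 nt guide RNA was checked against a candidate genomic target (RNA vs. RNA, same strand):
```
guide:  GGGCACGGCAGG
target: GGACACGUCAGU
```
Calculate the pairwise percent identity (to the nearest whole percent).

75%

Mismatches at positions 3, 8, 12 (1-based): 3 of 12.
Identical positions: 9/12 = 75% → 75%.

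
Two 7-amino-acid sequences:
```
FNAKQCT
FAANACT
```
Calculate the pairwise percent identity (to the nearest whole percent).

57%

3 positions differ (2, 4, 5), so 4 of 7 match: 4/7 = 57.14%.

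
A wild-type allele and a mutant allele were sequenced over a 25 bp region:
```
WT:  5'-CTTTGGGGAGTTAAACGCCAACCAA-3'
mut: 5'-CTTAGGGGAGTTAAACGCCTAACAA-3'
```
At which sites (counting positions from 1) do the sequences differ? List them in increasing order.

4, 20, 22

Differences at site 4 (T→A), site 20 (A→T), site 22 (C→A).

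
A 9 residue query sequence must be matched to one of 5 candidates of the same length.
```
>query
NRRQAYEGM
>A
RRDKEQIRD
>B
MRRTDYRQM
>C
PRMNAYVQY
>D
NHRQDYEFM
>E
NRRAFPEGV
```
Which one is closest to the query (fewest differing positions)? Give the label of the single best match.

Hamming distances to query — A: 8; B: 5; C: 6; D: 3; E: 4.
Smallest is D with 3 mismatches.

D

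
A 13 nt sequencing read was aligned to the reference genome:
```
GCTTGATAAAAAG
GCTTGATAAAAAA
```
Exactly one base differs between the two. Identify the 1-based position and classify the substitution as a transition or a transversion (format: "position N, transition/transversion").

The sequences differ only at position 13: G→A (purine→purine), a transition.

position 13, transition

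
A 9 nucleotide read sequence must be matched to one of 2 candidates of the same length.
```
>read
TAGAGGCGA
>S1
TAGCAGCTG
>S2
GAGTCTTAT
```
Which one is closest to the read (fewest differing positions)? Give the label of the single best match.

Hamming distances to read — S1: 4; S2: 7.
Smallest is S1 with 4 mismatches.

S1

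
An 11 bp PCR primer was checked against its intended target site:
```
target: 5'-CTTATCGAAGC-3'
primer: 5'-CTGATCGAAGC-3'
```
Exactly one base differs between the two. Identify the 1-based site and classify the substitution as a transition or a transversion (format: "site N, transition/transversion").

The sequences differ only at site 3: T→G (pyrimidine→purine), a transversion.

site 3, transversion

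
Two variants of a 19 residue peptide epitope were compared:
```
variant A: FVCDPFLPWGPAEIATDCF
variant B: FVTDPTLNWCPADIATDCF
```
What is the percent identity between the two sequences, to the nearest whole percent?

Mismatches at positions 3, 6, 8, 10, 13 (1-based): 5 of 19.
Identical positions: 14/19 = 73.68% → 74%.

74%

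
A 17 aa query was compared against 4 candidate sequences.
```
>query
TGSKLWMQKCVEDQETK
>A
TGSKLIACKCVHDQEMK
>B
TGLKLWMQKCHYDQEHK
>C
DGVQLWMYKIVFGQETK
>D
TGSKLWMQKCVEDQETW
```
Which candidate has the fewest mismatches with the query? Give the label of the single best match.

D

Hamming distances to query — A: 5; B: 4; C: 7; D: 1.
Smallest is D with 1 mismatch.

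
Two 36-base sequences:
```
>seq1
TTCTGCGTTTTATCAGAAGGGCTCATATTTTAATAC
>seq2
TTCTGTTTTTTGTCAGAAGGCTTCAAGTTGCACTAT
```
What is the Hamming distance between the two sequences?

11

The sequences differ at positions 6, 7, 12, 21, 22, 26, 27, 30, 31, 33, 36 (1-based) — 11 in total.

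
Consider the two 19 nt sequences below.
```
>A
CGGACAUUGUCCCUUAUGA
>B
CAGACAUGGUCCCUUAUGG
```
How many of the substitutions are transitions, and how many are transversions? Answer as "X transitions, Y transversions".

Mismatches (1-based):
position 2: G→A (purine→purine, transition)
position 8: U→G (pyrimidine→purine, transversion)
position 19: A→G (purine→purine, transition)

2 transitions, 1 transversion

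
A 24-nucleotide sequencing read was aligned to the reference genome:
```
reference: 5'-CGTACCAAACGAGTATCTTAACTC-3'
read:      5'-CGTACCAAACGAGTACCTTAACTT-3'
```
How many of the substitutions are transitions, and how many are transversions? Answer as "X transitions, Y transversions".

Mismatches (1-based):
position 16: T→C (pyrimidine→pyrimidine, transition)
position 24: C→T (pyrimidine→pyrimidine, transition)

2 transitions, 0 transversions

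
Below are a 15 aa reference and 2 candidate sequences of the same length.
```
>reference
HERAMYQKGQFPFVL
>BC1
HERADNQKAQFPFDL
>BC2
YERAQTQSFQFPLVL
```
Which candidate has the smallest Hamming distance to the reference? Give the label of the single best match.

BC1 differs at 4 positions; BC2 differs at 6 positions. The closest is BC1.

BC1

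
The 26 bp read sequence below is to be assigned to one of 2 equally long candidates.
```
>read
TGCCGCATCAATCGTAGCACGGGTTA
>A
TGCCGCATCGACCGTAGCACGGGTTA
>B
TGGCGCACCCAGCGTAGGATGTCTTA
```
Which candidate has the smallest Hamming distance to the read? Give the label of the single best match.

A

A differs at 2 sites; B differs at 8 sites. The closest is A.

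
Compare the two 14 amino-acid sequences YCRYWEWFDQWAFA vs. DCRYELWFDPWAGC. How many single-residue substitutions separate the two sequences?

Mismatches (1-based): position 1: Y→D; position 5: W→E; position 6: E→L; position 10: Q→P; position 13: F→G; position 14: A→C.

6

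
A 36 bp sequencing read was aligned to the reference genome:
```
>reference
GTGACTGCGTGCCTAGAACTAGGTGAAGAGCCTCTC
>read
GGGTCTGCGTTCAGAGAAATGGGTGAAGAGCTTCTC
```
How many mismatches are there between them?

8

The sequences differ at positions 2, 4, 11, 13, 14, 19, 21, 32 (1-based) — 8 in total.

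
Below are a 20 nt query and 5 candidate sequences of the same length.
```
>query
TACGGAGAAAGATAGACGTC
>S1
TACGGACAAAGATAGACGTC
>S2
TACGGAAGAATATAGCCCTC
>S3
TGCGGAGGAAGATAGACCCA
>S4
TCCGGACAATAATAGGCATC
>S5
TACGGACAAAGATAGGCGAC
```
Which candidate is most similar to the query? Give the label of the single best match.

Hamming distances to query — S1: 1; S2: 5; S3: 5; S4: 6; S5: 3.
Smallest is S1 with 1 mismatch.

S1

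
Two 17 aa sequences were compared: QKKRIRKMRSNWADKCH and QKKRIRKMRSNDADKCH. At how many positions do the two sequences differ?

The sequences differ at positions 12 (1-based) — 1 in total.

1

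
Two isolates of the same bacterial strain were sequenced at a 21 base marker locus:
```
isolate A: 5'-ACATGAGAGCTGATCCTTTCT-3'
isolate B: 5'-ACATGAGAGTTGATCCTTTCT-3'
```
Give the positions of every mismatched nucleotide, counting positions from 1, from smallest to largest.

10

Scanning 1-based: 10: C/T.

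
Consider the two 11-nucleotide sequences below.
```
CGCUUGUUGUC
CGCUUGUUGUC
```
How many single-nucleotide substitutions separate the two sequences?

0

The two sequences are identical at every position.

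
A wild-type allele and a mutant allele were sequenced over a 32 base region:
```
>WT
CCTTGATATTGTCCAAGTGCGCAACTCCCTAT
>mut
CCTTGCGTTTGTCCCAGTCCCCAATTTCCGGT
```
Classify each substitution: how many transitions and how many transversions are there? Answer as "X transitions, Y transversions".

Mismatches (1-based):
site 6: A→C (purine→pyrimidine, transversion)
site 7: T→G (pyrimidine→purine, transversion)
site 8: A→T (purine→pyrimidine, transversion)
site 15: A→C (purine→pyrimidine, transversion)
site 19: G→C (purine→pyrimidine, transversion)
site 21: G→C (purine→pyrimidine, transversion)
site 25: C→T (pyrimidine→pyrimidine, transition)
site 27: C→T (pyrimidine→pyrimidine, transition)
site 30: T→G (pyrimidine→purine, transversion)
site 31: A→G (purine→purine, transition)

3 transitions, 7 transversions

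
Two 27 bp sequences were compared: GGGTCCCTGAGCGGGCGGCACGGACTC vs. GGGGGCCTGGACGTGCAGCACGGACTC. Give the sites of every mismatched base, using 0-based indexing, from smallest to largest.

3, 4, 9, 10, 13, 16

Differences at site 3 (T→G), site 4 (C→G), site 9 (A→G), site 10 (G→A), site 13 (G→T), site 16 (G→A).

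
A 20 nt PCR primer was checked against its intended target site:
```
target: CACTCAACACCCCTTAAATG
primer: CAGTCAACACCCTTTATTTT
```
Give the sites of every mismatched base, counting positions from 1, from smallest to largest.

Scanning 1-based: 3: C/G; 13: C/T; 17: A/T; 18: A/T; 20: G/T.

3, 13, 17, 18, 20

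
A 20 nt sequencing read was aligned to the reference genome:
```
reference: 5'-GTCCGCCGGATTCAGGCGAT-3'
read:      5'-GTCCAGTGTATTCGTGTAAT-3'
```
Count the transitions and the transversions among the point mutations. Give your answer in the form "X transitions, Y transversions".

Mismatches (1-based):
base 5: G→A (purine→purine, transition)
base 6: C→G (pyrimidine→purine, transversion)
base 7: C→T (pyrimidine→pyrimidine, transition)
base 9: G→T (purine→pyrimidine, transversion)
base 14: A→G (purine→purine, transition)
base 15: G→T (purine→pyrimidine, transversion)
base 17: C→T (pyrimidine→pyrimidine, transition)
base 18: G→A (purine→purine, transition)

5 transitions, 3 transversions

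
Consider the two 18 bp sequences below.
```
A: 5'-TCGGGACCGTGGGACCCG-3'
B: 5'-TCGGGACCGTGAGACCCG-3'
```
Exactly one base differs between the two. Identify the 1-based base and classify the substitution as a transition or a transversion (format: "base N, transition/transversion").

The sequences differ only at base 12: G→A (purine→purine), a transition.

base 12, transition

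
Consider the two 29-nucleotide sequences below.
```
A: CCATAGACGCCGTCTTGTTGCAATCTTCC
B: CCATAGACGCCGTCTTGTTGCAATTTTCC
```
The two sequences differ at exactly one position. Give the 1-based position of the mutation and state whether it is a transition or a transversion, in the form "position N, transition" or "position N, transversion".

position 25, transition

Position 25 changes C→T. C is a pyrimidine and T is a pyrimidine, so this is a transition.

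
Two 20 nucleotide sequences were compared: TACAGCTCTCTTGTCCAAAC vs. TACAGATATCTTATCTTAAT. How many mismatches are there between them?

6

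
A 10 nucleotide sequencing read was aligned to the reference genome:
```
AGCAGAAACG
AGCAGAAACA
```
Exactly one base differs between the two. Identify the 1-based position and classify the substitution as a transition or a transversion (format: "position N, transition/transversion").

position 10, transition

The sequences differ only at position 10: G→A (purine→purine), a transition.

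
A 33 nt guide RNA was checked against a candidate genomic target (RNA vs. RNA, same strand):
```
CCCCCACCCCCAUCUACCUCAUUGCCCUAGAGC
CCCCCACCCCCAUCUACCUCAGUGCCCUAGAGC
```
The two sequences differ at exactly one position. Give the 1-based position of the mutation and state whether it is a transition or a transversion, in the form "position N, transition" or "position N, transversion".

position 22, transversion

The sequences differ only at position 22: U→G (pyrimidine→purine), a transversion.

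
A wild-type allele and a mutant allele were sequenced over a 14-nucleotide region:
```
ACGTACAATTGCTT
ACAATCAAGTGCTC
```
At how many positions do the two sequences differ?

5

Comparing position by position, 5 positions differ: 3 (G/A), 4 (T/A), 5 (A/T), 9 (T/G), 14 (T/C).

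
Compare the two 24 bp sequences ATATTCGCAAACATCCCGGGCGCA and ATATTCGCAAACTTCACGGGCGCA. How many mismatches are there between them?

2

The sequences differ at sites 13, 16 (1-based) — 2 in total.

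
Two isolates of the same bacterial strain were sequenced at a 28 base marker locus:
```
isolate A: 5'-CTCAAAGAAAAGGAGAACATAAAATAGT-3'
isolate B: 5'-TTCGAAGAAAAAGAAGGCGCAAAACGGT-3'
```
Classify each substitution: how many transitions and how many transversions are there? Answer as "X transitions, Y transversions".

10 transitions, 0 transversions

Transitions (purine↔purine or pyrimidine↔pyrimidine): 1 C→T, 4 A→G, 12 G→A, 15 G→A, 16 A→G, 17 A→G, 19 A→G, 20 T→C, 25 T→C, 26 A→G.
Transversions (purine↔pyrimidine): none.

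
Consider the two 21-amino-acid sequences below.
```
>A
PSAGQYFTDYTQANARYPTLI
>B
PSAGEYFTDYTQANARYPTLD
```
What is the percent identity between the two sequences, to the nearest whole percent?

90%

Mismatches at positions 5, 21 (1-based): 2 of 21.
Identical positions: 19/21 = 90.48% → 90%.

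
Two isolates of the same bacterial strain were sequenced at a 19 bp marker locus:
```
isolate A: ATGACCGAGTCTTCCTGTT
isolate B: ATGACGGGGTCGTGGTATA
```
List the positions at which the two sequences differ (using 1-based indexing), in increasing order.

6, 8, 12, 14, 15, 17, 19

Differences at position 6 (C→G), position 8 (A→G), position 12 (T→G), position 14 (C→G), position 15 (C→G), position 17 (G→A), position 19 (T→A).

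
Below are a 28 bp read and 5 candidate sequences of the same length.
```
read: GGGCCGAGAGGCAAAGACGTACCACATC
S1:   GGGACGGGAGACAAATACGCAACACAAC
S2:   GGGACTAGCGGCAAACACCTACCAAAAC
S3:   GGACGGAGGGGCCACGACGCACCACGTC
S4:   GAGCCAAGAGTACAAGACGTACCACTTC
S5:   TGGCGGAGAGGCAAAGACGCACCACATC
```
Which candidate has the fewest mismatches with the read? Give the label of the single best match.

S5

Hamming distances to read — S1: 7; S2: 7; S3: 7; S4: 6; S5: 3.
Smallest is S5 with 3 mismatches.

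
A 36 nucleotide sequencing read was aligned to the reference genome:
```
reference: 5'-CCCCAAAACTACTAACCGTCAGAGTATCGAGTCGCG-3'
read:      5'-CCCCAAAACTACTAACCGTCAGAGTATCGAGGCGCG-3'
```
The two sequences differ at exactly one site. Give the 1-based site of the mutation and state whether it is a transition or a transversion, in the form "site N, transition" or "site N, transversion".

Site 32 changes T→G. T is a pyrimidine and G is a purine, so this is a transversion.

site 32, transversion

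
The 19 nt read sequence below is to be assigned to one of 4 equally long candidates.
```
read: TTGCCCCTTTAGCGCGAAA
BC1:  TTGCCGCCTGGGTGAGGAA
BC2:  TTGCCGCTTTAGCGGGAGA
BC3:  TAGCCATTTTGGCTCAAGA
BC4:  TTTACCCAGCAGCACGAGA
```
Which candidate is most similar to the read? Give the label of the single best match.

BC1 differs at 7 positions; BC2 differs at 3 positions; BC3 differs at 7 positions; BC4 differs at 7 positions. The closest is BC2.

BC2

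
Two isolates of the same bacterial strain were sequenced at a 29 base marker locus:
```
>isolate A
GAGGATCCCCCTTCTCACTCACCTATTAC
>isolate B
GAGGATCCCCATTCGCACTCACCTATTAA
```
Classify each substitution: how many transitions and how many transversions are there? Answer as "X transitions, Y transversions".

0 transitions, 3 transversions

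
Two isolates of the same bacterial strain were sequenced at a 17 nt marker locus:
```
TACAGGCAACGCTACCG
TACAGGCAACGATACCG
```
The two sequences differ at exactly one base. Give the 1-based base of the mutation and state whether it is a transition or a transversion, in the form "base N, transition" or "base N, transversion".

base 12, transversion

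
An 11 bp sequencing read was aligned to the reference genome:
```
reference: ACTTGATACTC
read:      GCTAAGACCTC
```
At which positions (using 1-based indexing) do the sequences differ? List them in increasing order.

Differences at position 1 (A→G), position 4 (T→A), position 5 (G→A), position 6 (A→G), position 7 (T→A), position 8 (A→C).

1, 4, 5, 6, 7, 8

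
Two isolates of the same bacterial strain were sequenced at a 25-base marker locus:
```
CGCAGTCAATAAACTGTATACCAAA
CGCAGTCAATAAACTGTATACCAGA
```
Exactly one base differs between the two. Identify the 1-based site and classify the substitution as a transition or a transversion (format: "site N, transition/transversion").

Site 24 changes A→G. A is a purine and G is a purine, so this is a transition.

site 24, transition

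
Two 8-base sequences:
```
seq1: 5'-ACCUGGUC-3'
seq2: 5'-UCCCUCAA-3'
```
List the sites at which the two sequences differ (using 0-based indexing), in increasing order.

Scanning 0-based: 0: A/U; 3: U/C; 4: G/U; 5: G/C; 6: U/A; 7: C/A.

0, 3, 4, 5, 6, 7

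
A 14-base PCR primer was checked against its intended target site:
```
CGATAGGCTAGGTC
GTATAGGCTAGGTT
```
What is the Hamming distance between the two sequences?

3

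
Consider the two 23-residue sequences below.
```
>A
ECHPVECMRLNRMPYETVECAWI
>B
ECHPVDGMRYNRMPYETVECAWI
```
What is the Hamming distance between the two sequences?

3

Mismatches (1-based): residue 6: E→D; residue 7: C→G; residue 10: L→Y.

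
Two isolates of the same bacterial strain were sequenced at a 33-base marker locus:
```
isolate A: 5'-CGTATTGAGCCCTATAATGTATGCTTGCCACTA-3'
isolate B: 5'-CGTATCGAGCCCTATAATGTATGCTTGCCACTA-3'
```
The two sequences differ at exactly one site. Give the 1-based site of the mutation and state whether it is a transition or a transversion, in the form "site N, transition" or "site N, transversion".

site 6, transition

Site 6 changes T→C. T is a pyrimidine and C is a pyrimidine, so this is a transition.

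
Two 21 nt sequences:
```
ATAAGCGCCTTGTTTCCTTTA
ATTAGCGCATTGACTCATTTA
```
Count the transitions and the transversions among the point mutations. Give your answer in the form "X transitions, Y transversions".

1 transition, 4 transversions

Mismatches (1-based):
site 3: A→T (purine→pyrimidine, transversion)
site 9: C→A (pyrimidine→purine, transversion)
site 13: T→A (pyrimidine→purine, transversion)
site 14: T→C (pyrimidine→pyrimidine, transition)
site 17: C→A (pyrimidine→purine, transversion)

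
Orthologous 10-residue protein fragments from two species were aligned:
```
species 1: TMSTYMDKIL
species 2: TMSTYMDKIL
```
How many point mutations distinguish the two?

The two sequences are identical at every position.

0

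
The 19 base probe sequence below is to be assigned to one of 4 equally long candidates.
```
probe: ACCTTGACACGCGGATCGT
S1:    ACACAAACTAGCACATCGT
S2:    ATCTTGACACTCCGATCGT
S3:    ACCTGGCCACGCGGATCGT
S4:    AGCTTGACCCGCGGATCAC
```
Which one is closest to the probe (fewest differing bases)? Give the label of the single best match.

Hamming distances to probe — S1: 8; S2: 3; S3: 2; S4: 4.
Smallest is S3 with 2 mismatches.

S3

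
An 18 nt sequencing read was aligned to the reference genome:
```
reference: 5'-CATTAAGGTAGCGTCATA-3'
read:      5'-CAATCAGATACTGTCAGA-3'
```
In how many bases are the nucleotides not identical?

Comparing position by position, 6 bases differ: 3 (T/A), 5 (A/C), 8 (G/A), 11 (G/C), 12 (C/T), 17 (T/G).

6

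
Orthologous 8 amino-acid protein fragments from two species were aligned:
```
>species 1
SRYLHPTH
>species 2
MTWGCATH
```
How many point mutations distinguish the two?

Comparing position by position, 6 residues differ: 1 (S/M), 2 (R/T), 3 (Y/W), 4 (L/G), 5 (H/C), 6 (P/A).

6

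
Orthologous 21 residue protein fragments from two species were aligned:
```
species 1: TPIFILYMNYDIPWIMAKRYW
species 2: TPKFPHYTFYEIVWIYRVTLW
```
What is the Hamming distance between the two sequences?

Comparing position by position, 12 positions differ: 3 (I/K), 5 (I/P), 6 (L/H), 8 (M/T), 9 (N/F), 11 (D/E), 13 (P/V), 16 (M/Y), 17 (A/R), 18 (K/V), 19 (R/T), 20 (Y/L).

12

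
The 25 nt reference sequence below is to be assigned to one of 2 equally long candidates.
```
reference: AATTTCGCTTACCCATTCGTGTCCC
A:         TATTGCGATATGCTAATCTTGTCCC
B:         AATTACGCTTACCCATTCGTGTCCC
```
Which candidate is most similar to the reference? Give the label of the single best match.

B

Hamming distances to reference — A: 9; B: 1.
Smallest is B with 1 mismatch.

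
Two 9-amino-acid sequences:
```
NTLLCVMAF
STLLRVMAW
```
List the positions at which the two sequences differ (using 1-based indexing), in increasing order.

1, 5, 9

Differences at position 1 (N→S), position 5 (C→R), position 9 (F→W).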